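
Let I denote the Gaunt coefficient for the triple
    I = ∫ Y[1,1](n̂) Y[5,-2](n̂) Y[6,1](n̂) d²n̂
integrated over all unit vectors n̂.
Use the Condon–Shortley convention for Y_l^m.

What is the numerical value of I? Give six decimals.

-0.129207

m-sum 0 ✓  L=12 even ✓  4≤6≤6 ✓
Π(2lᵢ+1) = 3×11×13 = 429
triangle coeff Δ(1,5,6) = 1/858
Σ_t [0,0]: t=0:+1/14400 = 1/14400
(3j)²=6/143 [(1 5 6; 0 0 0)], sign=+1
Σ_t [0,0]: t=0:+1/60480 = 1/60480
(3j)²=5/429 [(1 5 6; 1 -2 1)], sign=-1
⇒ 4πI² = 30/143
I = (-1)√(30/143/(4π)) = -0.12920749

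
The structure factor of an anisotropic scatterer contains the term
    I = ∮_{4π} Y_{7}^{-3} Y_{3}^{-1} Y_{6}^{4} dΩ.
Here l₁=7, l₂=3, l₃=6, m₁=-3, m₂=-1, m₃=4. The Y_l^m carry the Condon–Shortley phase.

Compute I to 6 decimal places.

0.163772

m-sum 0 ✓  L=16 even ✓  4≤6≤10 ✓
Π(2lᵢ+1) = 15×7×13 = 1365
triangle coeff Δ(7,3,6) = 1/2042040
Σ_t [1,3]: t=1:−1/207360 t=2:+1/57600 t=3:−1/207360 = 1/129600
(3j)²=168/12155 [(7 3 6; 0 0 0)], sign=+1
Σ_t [0,2]: t=0:+1/174182400 t=1:−1/2177280 t=2:+1/645120 = 191/174182400
(3j)²=36481/2042040 [(7 3 6; -3 -1 4)], sign=+1
⇒ 4πI² = 766101/2272985
I = (+1)√(766101/2272985/(4π)) = 0.16377205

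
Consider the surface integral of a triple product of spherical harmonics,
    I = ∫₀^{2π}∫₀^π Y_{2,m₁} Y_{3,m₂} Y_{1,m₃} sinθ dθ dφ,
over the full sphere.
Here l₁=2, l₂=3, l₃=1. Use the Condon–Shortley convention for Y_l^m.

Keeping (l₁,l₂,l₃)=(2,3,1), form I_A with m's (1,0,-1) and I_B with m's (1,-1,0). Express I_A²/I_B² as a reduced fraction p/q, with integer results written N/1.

3/8

l's match ⇒ only the (l;m) 3-j factors differ between A and B.
A: triangle coeff Δ(2,3,1) = 1/105; Σ_t [1,1]: t=1:−1/12 = -1/12; (3j)²=1/35 [(2 3 1; 1 0 -1)], sign=-1
B: triangle coeff Δ(2,3,1) = 1/105; Σ_t [1,1]: t=1:−1/6 = -1/6; (3j)²=8/105 [(2 3 1; 1 -1 0)], sign=+1
I_A²/I_B² = (1/35)/(8/105) = 3/8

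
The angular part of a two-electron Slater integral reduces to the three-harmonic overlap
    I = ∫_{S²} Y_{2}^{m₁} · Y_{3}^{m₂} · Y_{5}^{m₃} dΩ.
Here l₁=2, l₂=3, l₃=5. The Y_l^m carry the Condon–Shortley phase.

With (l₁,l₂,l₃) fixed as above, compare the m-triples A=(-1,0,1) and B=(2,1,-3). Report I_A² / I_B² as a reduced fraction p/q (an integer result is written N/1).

8/7

Same 2,3,5: normalisation and zero-m 3j drop out of the ratio.
A: Δ: 0! 4! 6! / 11! → 1/2310; sum: t=0:+1/216 = 1/216; 3j²(2 3 5; -1 0 1) = Δ·Π!·Σ² = 8/231  (sign +1)
B: Δ: 0! 4! 6! / 11! → 1/2310; sum: t=0:+1/1152 = 1/1152; 3j²(2 3 5; 2 1 -3) = Δ·Π!·Σ² = 1/33  (sign +1)
I_A²/I_B² = (8/231)/(1/33) = 8/7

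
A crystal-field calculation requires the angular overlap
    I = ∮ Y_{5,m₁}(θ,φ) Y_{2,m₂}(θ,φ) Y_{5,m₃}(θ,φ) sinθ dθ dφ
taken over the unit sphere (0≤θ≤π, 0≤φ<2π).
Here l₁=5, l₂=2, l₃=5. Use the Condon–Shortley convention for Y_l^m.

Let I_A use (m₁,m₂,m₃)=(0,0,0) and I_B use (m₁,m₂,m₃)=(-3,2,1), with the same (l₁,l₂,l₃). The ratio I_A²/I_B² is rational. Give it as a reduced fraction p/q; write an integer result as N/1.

25/28

Same 5,2,5: normalisation and zero-m 3j drop out of the ratio.
A: Δ: 2! 8! 2! / 13! → 1/38610; sum: t=0:+1/2880 t=1:−1/576 t=2:+1/2880 = -1/960; 3j²(5 2 5; 0 0 0) = Δ·Π!·Σ² = 10/429  (sign +1)
B: Δ: 2! 8! 2! / 13! → 1/38610; sum: t=2:+1/5760 = 1/5760; 3j²(5 2 5; -3 2 1) = Δ·Π!·Σ² = 56/2145  (sign +1)
I_A²/I_B² = (10/429)/(56/2145) = 25/28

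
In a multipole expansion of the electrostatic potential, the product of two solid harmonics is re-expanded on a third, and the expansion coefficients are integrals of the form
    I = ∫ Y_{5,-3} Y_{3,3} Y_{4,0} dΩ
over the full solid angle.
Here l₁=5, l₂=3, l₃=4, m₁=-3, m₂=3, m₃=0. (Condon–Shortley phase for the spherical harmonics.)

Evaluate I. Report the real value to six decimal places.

Checks pass: Σm=0; 12 even; l₃=4∈[2,8].
(2·5+1)(2·3+1)(2·4+1) = 693
Δ: 4! 6! 2! / 13! → 1/180180
sum: t=1:−1/576 t=2:+1/144 t=3:−1/576 = 1/288
3j²(5 3 4; 0 0 0) = Δ·Π!·Σ² = 20/1001  (sign +1)
sum: t=4:+1/2304 = 1/2304
3j²(5 3 4; -3 3 0) = Δ·Π!·Σ² = 5/143  (sign +1)
combine: 4πI² = 693·20/1001·5/143 = 900/1859
take √, sign +1: I = 0.19628026

0.196280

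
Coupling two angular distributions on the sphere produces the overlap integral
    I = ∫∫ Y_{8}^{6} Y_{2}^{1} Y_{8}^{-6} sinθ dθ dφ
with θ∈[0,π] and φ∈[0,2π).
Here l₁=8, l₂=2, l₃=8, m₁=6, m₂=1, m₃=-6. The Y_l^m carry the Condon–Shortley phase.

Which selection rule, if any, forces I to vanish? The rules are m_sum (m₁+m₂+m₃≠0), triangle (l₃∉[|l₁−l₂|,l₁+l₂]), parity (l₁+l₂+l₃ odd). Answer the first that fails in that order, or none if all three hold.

m₁+m₂+m₃ = 6 + 1 − 6 = 1  ✗
triangle: |8−2|=6 ≤ l₃=8 ≤ 8+2=10
parity: l₁+l₂+l₃ = 18 is even

m_sum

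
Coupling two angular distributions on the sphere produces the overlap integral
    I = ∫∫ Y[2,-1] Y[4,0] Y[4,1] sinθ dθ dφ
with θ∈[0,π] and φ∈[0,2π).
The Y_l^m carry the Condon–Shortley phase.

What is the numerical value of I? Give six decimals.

Checks pass: Σm=0; 10 even; l₃=4∈[2,6].
(2·2+1)(2·4+1)(2·4+1) = 405
Δ: 2! 2! 6! / 11! → 1/13860
sum: t=0:+1/192 t=1:−1/36 t=2:+1/192 = -5/288
3j²(2 4 4; 0 0 0) = Δ·Π!·Σ² = 20/693  (sign -1)
sum: t=1:−1/72 t=2:+1/96 = -1/288
3j²(2 4 4; -1 0 1) = Δ·Π!·Σ² = 1/462  (sign +1)
combine: 4πI² = 405·20/693·1/462 = 150/5929
take √, sign -1: I = -0.04486937

-0.044869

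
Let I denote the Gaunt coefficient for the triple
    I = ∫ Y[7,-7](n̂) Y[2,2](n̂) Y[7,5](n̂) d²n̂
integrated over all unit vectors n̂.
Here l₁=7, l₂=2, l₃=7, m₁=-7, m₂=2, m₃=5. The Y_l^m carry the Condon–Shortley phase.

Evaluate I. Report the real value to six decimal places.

0.066694

Checks pass: Σm=0; 16 even; l₃=7∈[5,9].
(2·7+1)(2·2+1)(2·7+1) = 1125
Δ: 2! 12! 2! / 17! → 1/185640
sum: t=0:+1/2419200 t=1:−1/518400 t=2:+1/2419200 = -1/907200
3j²(7 2 7; 0 0 0) = Δ·Π!·Σ² = 56/3315  (sign +1)
sum: t=2:+1/1916006400 = 1/1916006400
3j²(7 2 7; -7 2 5) = Δ·Π!·Σ² = 1/340  (sign +1)
combine: 4πI² = 1125·56/3315·1/340 = 210/3757
take √, sign +1: I = 0.06669359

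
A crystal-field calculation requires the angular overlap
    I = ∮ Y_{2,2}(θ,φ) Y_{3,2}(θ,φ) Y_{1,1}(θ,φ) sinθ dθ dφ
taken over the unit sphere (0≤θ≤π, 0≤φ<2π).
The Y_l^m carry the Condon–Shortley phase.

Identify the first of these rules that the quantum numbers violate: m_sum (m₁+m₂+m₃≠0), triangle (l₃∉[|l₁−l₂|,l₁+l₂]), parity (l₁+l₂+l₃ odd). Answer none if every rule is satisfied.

azimuthal sum: 2 + 2 + 1 = 5  ✗
1 ≤ 1 ≤ 5 (triangle on l)
L = 2 + 3 + 1 = 6 (even)

m_sum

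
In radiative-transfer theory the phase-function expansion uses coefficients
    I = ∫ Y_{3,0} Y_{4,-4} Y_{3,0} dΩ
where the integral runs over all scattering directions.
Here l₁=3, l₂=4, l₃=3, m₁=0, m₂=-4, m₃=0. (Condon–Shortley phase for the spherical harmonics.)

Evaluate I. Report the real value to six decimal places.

m-sum = 0 − 4 + 0 = -4 ≠ 0 ⇒ I = 0

0.000000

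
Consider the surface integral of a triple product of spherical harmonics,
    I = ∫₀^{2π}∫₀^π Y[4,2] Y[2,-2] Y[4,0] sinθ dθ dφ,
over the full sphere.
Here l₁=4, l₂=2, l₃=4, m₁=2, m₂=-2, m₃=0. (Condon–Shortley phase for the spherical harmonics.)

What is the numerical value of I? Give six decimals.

m-sum 0 ✓  L=10 even ✓  2≤4≤6 ✓
Π(2lᵢ+1) = 9×5×9 = 405
triangle coeff Δ(4,2,4) = 1/13860
Σ_t [0,2]: t=0:+1/192 t=1:−1/36 t=2:+1/192 = -5/288
(3j)²=20/693 [(4 2 4; 0 0 0)], sign=-1
Σ_t [0,0]: t=0:+1/192 = 1/192
(3j)²=3/77 [(4 2 4; 2 -2 0)], sign=+1
⇒ 4πI² = 2700/5929
I = (-1)√(2700/5929/(4π)) = -0.19036462

-0.190365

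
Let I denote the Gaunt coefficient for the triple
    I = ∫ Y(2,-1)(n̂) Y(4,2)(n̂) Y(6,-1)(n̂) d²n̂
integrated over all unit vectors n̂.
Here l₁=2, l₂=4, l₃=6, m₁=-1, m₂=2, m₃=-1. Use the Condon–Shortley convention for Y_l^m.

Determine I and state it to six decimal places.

-0.133065

m-sum 0 ✓  L=12 even ✓  2≤6≤6 ✓
Π(2lᵢ+1) = 5×9×13 = 585
triangle coeff Δ(2,4,6) = 1/6435
Σ_t [0,0]: t=0:+1/2304 = 1/2304
(3j)²=5/143 [(2 4 6; 0 0 0)], sign=+1
Σ_t [0,0]: t=0:+1/8640 = 1/8640
(3j)²=14/1287 [(2 4 6; -1 2 -1)], sign=-1
⇒ 4πI² = 350/1573
I = (-1)√(350/1573/(4π)) = -0.13306527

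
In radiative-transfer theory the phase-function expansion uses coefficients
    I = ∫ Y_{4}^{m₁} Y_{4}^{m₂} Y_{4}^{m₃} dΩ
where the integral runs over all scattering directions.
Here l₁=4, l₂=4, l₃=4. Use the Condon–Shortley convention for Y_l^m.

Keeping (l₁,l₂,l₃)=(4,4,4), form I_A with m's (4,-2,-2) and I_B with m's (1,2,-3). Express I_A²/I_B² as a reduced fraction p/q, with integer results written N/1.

9/1

Same 4,4,4: normalisation and zero-m 3j drop out of the ratio.
A: Δ: 4! 4! 4! / 13! → 1/450450; sum: t=0:+1/2304 = 1/2304; 3j²(4 4 4; 4 -2 -2) = Δ·Π!·Σ² = 5/143  (sign +1)
B: Δ: 4! 4! 4! / 13! → 1/450450; sum: t=2:+1/576 t=3:−1/864 = 1/1728; 3j²(4 4 4; 1 2 -3) = Δ·Π!·Σ² = 5/1287  (sign -1)
I_A²/I_B² = (5/143)/(5/1287) = 9/1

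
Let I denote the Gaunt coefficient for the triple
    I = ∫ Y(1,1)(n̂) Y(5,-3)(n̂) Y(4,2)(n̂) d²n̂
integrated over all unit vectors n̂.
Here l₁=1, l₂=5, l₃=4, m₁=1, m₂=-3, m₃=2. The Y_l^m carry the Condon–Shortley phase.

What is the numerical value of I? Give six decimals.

m-sum 0 ✓  L=10 even ✓  4≤4≤6 ✓
Π(2lᵢ+1) = 3×11×9 = 297
triangle coeff Δ(1,5,4) = 1/495
Σ_t [1,1]: t=1:−1/576 = -1/576
(3j)²=5/99 [(1 5 4; 0 0 0)], sign=-1
Σ_t [0,0]: t=0:+1/2880 = 1/2880
(3j)²=28/495 [(1 5 4; 1 -3 2)], sign=+1
⇒ 4πI² = 28/33
I = (-1)√(28/33/(4π)) = -0.25984664

-0.259847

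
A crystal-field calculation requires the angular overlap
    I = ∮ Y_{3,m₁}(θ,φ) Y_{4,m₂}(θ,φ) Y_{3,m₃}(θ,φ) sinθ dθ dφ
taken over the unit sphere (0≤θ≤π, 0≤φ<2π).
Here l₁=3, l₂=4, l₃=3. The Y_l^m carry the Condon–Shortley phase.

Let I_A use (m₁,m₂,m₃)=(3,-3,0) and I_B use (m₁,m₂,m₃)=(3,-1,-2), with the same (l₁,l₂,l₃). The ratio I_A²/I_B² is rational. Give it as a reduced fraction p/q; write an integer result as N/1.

Same 3,4,3: normalisation and zero-m 3j drop out of the ratio.
A: Δ: 4! 2! 4! / 11! → 1/34650; sum: t=0:+1/288 = 1/288; 3j²(3 4 3; 3 -3 0) = Δ·Π!·Σ² = 1/22  (sign -1)
B: Δ: 4! 2! 4! / 11! → 1/34650; sum: t=0:+1/288 = 1/288; 3j²(3 4 3; 3 -1 -2) = Δ·Π!·Σ² = 5/231  (sign -1)
I_A²/I_B² = (1/22)/(5/231) = 21/10

21/10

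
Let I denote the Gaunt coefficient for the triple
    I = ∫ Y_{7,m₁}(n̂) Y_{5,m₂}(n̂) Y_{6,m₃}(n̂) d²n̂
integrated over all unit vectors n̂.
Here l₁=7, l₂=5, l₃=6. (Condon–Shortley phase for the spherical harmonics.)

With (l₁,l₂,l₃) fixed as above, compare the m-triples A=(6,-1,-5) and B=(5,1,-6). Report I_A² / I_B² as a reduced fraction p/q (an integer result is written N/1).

l's match ⇒ only the (l;m) 3-j factors differ between A and B.
A: triangle coeff Δ(7,5,6) = 1/174594420; Σ_t [0,1]: t=0:+1/87091200 t=1:−1/29030400 = -1/43545600; (3j)²=88/6783 [(7 5 6; 6 -1 -5)], sign=+1
B: triangle coeff Δ(7,5,6) = 1/174594420; Σ_t [2,2]: t=2:+1/46448640 = 1/46448640; (3j)²=2475/117572 [(7 5 6; 5 1 -6)], sign=+1
I_A²/I_B² = (88/6783)/(2475/117572) = 416/675

416/675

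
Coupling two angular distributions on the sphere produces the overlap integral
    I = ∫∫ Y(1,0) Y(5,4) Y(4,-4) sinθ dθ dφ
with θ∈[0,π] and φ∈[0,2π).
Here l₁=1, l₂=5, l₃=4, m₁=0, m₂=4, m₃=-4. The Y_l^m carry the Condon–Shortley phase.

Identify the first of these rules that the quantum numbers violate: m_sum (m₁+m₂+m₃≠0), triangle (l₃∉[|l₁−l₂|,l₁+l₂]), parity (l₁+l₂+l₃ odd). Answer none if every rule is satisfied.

azimuthal sum: 0 + 4 − 4 = 0  ✓
4 ≤ 4 ≤ 6 (triangle on l)  ✓
L = 1 + 5 + 4 = 10 (even)  ✓

none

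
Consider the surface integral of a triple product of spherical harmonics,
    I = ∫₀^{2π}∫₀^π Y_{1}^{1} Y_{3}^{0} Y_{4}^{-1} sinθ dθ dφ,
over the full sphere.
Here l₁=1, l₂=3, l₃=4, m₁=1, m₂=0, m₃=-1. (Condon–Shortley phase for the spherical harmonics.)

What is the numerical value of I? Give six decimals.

-0.194664

Rules hold: Σm=0, L=8 even, 2≤4≤4.
N = 3·7·9 = 189
Δ = 0!·2!·6!/9! = 1/252
Racah Σ t=0..0: t=0:+1/36 = 1/36
⇒ 3j(1 3 4; 0 0 0)² = 4/63, sgn +1
Racah Σ t=0..0: t=0:+1/72 = 1/72
⇒ 3j(1 3 4; 1 0 -1)² = 5/126, sgn -1
4πI² = N·(3j₀)²·(3jₘ)² = 10/21
I = -1·√(0.47619/4π) = -0.19466390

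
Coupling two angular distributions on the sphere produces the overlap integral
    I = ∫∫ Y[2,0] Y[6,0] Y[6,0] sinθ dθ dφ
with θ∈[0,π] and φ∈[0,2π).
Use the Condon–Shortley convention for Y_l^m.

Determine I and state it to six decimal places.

Rules hold: Σm=0, L=14 even, 4≤6≤8.
N = 5·13·13 = 845
Δ = 2!·2!·10!/15! = 1/90090
Racah Σ t=0..2: t=0:+1/69120 t=1:−1/14400 t=2:+1/69120 = -7/172800
⇒ 3j(2 6 6; 0 0 0)² = 14/715, sgn -1
(m-triple is (0,0,0) — same symbol as above.)
4πI² = N·(3j₀)²·(3jₘ)² = 196/605
I = +1·√(0.323967/4π) = 0.16056298

0.160563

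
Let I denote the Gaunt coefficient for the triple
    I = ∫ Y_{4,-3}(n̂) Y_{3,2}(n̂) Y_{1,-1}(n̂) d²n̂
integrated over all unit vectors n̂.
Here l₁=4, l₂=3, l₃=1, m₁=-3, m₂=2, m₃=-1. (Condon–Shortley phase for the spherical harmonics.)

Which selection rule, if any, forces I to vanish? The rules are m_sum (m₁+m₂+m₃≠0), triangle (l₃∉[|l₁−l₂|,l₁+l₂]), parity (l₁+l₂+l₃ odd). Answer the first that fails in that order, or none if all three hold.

azimuthal sum: -3 + 2 − 1 = -2  ✗
1 ≤ 1 ≤ 7 (triangle on l)
L = 4 + 3 + 1 = 8 (even)

m_sum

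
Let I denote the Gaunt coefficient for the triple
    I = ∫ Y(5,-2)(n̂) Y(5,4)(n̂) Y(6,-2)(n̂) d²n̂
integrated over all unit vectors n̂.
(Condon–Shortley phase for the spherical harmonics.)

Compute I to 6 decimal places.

Checks pass: Σm=0; 16 even; l₃=6∈[0,10].
(2·5+1)(2·5+1)(2·6+1) = 1573
Δ: 4! 6! 6! / 17! → 1/28588560
sum: t=0:+1/345600 t=1:−1/13824 t=2:+1/5184 t=3:−1/13824 t=4:+1/345600 = 7/129600
3j²(5 5 6; 0 0 0) = Δ·Π!·Σ² = 80/7293  (sign +1)
sum: t=3:−1/207360 t=4:+1/103680 = 1/207360
3j²(5 5 6; -2 4 -2) = Δ·Π!·Σ² = 21/2431  (sign +1)
combine: 4πI² = 1573·80/7293·21/2431 = 560/3757
take √, sign +1: I = 0.10891018

0.108910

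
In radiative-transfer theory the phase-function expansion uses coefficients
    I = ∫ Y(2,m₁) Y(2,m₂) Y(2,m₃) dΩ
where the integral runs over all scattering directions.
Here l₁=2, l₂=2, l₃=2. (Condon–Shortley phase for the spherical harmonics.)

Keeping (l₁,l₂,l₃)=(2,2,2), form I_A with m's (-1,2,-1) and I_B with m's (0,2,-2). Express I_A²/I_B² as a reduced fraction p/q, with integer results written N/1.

l's match ⇒ only the (l;m) 3-j factors differ between A and B.
A: triangle coeff Δ(2,2,2) = 1/630; Σ_t [2,2]: t=2:+1/4 = 1/4; (3j)²=3/35 [(2 2 2; -1 2 -1)], sign=-1
B: triangle coeff Δ(2,2,2) = 1/630; Σ_t [2,2]: t=2:+1/8 = 1/8; (3j)²=2/35 [(2 2 2; 0 2 -2)], sign=+1
I_A²/I_B² = (3/35)/(2/35) = 3/2

3/2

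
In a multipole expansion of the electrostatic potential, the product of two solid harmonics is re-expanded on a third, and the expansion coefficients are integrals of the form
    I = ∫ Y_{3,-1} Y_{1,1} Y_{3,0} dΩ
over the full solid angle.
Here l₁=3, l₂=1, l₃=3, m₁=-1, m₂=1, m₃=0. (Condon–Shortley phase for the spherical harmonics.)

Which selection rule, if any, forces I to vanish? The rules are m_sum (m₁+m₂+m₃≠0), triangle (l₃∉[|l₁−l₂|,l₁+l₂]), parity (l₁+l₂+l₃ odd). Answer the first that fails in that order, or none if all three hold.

m₁+m₂+m₃ = -1 + 1 + 0 = 0  ✓
triangle: |3−1|=2 ≤ l₃=3 ≤ 3+1=4  ✓
parity: l₁+l₂+l₃ = 7 is odd  ✗

parity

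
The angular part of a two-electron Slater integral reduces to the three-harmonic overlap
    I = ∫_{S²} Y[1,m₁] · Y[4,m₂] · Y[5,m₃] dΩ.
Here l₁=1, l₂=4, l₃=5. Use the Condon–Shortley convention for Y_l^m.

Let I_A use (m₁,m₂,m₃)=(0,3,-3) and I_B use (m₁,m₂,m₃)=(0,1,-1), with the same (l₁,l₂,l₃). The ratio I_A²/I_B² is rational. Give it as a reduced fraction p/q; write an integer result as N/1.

l's match ⇒ only the (l;m) 3-j factors differ between A and B.
A: triangle coeff Δ(1,4,5) = 1/495; Σ_t [0,0]: t=0:+1/5040 = 1/5040; (3j)²=16/495 [(1 4 5; 0 3 -3)], sign=+1
B: triangle coeff Δ(1,4,5) = 1/495; Σ_t [0,0]: t=0:+1/720 = 1/720; (3j)²=8/165 [(1 4 5; 0 1 -1)], sign=+1
I_A²/I_B² = (16/495)/(8/165) = 2/3

2/3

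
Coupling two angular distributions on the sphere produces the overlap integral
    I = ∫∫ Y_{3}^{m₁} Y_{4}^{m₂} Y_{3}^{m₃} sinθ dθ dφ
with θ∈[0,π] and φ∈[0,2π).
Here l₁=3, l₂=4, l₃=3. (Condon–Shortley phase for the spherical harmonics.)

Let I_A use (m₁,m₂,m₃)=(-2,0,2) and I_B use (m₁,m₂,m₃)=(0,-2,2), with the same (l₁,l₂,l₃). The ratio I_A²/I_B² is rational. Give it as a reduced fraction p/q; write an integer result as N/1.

49/3

l's match ⇒ only the (l;m) 3-j factors differ between A and B.
A: triangle coeff Δ(3,4,3) = 1/34650; Σ_t [3,4]: t=3:−1/72 t=4:+1/576 = -7/576; (3j)²=7/198 [(3 4 3; -2 0 2)], sign=+1
B: triangle coeff Δ(3,4,3) = 1/34650; Σ_t [1,2]: t=1:−1/72 t=2:+1/96 = -1/288; (3j)²=1/462 [(3 4 3; 0 -2 2)], sign=+1
I_A²/I_B² = (7/198)/(1/462) = 49/3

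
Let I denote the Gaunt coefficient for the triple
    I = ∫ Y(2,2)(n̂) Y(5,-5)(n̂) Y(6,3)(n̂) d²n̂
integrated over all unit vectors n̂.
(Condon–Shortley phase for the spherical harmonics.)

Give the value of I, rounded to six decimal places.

0.000000

l₁+l₂+l₃=13 is odd: 3j(l;000)=0 ⇒ I=0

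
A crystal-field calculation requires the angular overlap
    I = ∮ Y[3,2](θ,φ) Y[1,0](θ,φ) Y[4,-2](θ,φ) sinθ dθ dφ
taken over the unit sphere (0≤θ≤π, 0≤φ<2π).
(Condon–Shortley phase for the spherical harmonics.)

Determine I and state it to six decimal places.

Rules hold: Σm=0, L=8 even, 2≤4≤4.
N = 7·3·9 = 189
Δ = 0!·6!·2!/9! = 1/252
Racah Σ t=0..0: t=0:+1/36 = 1/36
⇒ 3j(3 1 4; 0 0 0)² = 4/63, sgn +1
Racah Σ t=0..0: t=0:+1/120 = 1/120
⇒ 3j(3 1 4; 2 0 -2)² = 1/21, sgn +1
4πI² = N·(3j₀)²·(3jₘ)² = 4/7
I = +1·√(0.571429/4π) = 0.21324362

0.213244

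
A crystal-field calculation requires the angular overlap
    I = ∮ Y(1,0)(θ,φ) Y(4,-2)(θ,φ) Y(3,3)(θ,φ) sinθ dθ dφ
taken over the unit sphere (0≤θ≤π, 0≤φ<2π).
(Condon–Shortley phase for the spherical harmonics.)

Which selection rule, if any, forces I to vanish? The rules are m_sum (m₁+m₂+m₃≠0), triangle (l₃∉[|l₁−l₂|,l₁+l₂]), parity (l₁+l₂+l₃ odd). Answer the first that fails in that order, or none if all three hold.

azimuthal sum: 0 − 2 + 3 = 1  ✗
3 ≤ 3 ≤ 5 (triangle on l)
L = 1 + 4 + 3 = 8 (even)

m_sum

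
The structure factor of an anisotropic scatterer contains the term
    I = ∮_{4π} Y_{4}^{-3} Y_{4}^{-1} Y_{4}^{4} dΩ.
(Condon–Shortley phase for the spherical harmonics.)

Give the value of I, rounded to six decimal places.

-0.168431

Checks pass: Σm=0; 12 even; l₃=4∈[0,8].
(2·4+1)(2·4+1)(2·4+1) = 729
Δ: 4! 4! 4! / 13! → 1/450450
sum: t=0:+1/13824 t=1:−1/216 t=2:+1/64 t=3:−1/216 t=4:+1/13824 = 5/768
3j²(4 4 4; 0 0 0) = Δ·Π!·Σ² = 18/1001  (sign +1)
sum: t=3:−1/3456 = -1/3456
3j²(4 4 4; -3 -1 4) = Δ·Π!·Σ² = 35/1287  (sign -1)
combine: 4πI² = 729·18/1001·35/1287 = 7290/20449
take √, sign -1: I = -0.16843130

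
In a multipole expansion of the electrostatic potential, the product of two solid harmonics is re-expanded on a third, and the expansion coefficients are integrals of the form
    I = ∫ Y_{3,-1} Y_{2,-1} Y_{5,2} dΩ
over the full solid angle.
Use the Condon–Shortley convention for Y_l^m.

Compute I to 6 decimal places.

Checks pass: Σm=0; 10 even; l₃=5∈[1,5].
(2·3+1)(2·2+1)(2·5+1) = 385
Δ: 0! 6! 4! / 11! → 1/2310
sum: t=0:+1/144 = 1/144
3j²(3 2 5; 0 0 0) = Δ·Π!·Σ² = 10/231  (sign -1)
sum: t=0:+1/288 = 1/288
3j²(3 2 5; -1 -1 2) = Δ·Π!·Σ² = 1/22  (sign -1)
combine: 4πI² = 385·10/231·1/22 = 25/33
take √, sign +1: I = 0.24553200

0.245532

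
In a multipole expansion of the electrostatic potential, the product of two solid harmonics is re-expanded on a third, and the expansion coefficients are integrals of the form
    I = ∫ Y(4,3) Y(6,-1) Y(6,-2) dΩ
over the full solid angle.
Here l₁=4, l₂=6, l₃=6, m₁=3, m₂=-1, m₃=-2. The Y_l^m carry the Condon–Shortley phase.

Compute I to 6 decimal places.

Checks pass: Σm=0; 16 even; l₃=6∈[2,10].
(2·4+1)(2·6+1)(2·6+1) = 1521
Δ: 4! 4! 8! / 17! → 1/15315300
sum: t=0:+1/829440 t=1:−1/25920 t=2:+1/9216 t=3:−1/25920 t=4:+1/829440 = 7/207360
3j²(4 6 6; 0 0 0) = Δ·Π!·Σ² = 28/2431  (sign +1)
sum: t=0:+1/103680 t=1:−1/82944 = -1/414720
3j²(4 6 6; 3 -1 -2) = Δ·Π!·Σ² = 49/43758  (sign -1)
combine: 4πI² = 1521·28/2431·49/43758 = 686/34969
take √, sign -1: I = -0.03951077

-0.039511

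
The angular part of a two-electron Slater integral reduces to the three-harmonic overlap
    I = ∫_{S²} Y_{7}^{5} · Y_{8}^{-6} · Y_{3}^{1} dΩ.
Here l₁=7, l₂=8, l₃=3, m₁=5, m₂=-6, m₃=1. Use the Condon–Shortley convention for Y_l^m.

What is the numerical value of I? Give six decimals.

0.053058

Rules hold: Σm=0, L=18 even, 1≤3≤15.
N = 15·17·7 = 1785
Δ = 12!·2!·4!/19! = 1/5290740
Racah Σ t=5..7: t=5:−1/7257600 t=6:+1/2073600 t=7:−1/7257600 = 1/4838400
⇒ 3j(7 8 3; 0 0 0)² = 252/20995, sgn -1
Racah Σ t=0..2: t=0:+1/3832012800 t=1:−1/239500800 t=2:+1/348364800 = -1/958003200
⇒ 3j(7 8 3; 5 -6 1)² = 8/4845, sgn -1
4πI² = N·(3j₀)²·(3jₘ)² = 14112/398905
I = +1·√(0.0353768/4π) = 0.05305846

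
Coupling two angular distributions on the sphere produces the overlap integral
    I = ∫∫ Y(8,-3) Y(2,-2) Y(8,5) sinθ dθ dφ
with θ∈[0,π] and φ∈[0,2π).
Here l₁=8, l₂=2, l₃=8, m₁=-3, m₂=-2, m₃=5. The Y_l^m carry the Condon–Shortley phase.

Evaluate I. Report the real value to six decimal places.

0.151411

m-sum 0 ✓  L=18 even ✓  6≤8≤10 ✓
Π(2lᵢ+1) = 17×5×17 = 1445
triangle coeff Δ(8,2,8) = 1/348840
Σ_t [0,2]: t=0:+1/116121600 t=1:−1/25401600 t=2:+1/116121600 = -1/45158400
(3j)²=24/1615 [(8 2 8; 0 0 0)], sign=-1
Σ_t [0,0]: t=0:+1/958003200 = 1/958003200
(3j)²=13/969 [(8 2 8; -3 -2 5)], sign=-1
⇒ 4πI² = 104/361
I = (+1)√(104/361/(4π)) = 0.15141125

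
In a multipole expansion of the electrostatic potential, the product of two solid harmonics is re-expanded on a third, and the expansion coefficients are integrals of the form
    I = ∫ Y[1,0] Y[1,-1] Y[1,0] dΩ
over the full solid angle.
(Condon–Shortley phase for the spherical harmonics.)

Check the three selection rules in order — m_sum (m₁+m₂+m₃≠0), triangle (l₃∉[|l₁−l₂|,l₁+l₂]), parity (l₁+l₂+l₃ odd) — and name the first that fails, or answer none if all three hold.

m_sum

azimuthal sum: 0 − 1 + 0 = -1  ✗
0 ≤ 1 ≤ 2 (triangle on l)
L = 1 + 1 + 1 = 3 (odd)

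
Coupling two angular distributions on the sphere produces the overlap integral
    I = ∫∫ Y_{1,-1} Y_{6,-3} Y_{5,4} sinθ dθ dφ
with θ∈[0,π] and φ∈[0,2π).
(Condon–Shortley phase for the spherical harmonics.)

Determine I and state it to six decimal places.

m-sum 0 ✓  L=12 even ✓  5≤5≤7 ✓
Π(2lᵢ+1) = 3×13×11 = 429
triangle coeff Δ(1,6,5) = 1/858
Σ_t [1,1]: t=1:−1/14400 = -1/14400
(3j)²=6/143 [(1 6 5; 0 0 0)], sign=+1
Σ_t [2,2]: t=2:+1/725760 = 1/725760
(3j)²=1/286 [(1 6 5; -1 -3 4)], sign=-1
⇒ 4πI² = 9/143
I = (-1)√(9/143/(4π)) = -0.07076985

-0.070770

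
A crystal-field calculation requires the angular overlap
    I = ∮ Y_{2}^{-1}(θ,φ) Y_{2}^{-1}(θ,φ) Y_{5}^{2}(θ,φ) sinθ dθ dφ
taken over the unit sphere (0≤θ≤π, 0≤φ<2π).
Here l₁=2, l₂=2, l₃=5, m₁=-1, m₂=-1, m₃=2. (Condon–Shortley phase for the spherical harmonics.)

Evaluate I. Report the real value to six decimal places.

|2−2|≤5≤2+2 violated ⇒ I = 0

0.000000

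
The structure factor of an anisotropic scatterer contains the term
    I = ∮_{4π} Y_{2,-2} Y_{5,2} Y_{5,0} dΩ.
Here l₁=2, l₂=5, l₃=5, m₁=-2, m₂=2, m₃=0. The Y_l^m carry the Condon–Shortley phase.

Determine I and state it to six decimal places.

Rules hold: Σm=0, L=12 even, 3≤5≤7.
N = 5·11·11 = 605
Δ = 2!·2!·8!/13! = 1/38610
Racah Σ t=0..2: t=0:+1/2880 t=1:−1/576 t=2:+1/2880 = -1/960
⇒ 3j(2 5 5; 0 0 0)² = 10/429, sgn +1
Racah Σ t=2..2: t=2:+1/2880 = 1/2880
⇒ 3j(2 5 5; -2 2 0)² = 14/429, sgn -1
4πI² = N·(3j₀)²·(3jₘ)² = 700/1521
I = -1·√(0.460224/4π) = -0.19137248

-0.191372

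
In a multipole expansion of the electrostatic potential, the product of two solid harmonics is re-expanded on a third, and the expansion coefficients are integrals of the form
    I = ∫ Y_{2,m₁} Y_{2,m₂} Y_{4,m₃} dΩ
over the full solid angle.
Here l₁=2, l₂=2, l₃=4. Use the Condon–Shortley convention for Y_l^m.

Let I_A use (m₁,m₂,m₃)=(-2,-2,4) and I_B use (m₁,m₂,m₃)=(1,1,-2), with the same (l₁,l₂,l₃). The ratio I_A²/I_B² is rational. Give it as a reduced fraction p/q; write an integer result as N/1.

7/4

Same 2,2,4: normalisation and zero-m 3j drop out of the ratio.
A: Δ: 0! 4! 4! / 9! → 1/630; sum: t=0:+1/576 = 1/576; 3j²(2 2 4; -2 -2 4) = Δ·Π!·Σ² = 1/9  (sign +1)
B: Δ: 0! 4! 4! / 9! → 1/630; sum: t=0:+1/36 = 1/36; 3j²(2 2 4; 1 1 -2) = Δ·Π!·Σ² = 4/63  (sign +1)
I_A²/I_B² = (1/9)/(4/63) = 7/4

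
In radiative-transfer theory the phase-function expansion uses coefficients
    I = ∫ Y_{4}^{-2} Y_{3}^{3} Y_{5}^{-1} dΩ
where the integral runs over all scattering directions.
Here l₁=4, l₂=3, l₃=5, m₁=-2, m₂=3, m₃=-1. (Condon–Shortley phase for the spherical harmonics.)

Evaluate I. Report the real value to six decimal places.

0.143662

Checks pass: Σm=0; 12 even; l₃=5∈[1,7].
(2·4+1)(2·3+1)(2·5+1) = 693
Δ: 2! 6! 4! / 13! → 1/180180
sum: t=0:+1/576 t=1:−1/144 t=2:+1/576 = -1/288
3j²(4 3 5; 0 0 0) = Δ·Π!·Σ² = 20/1001  (sign +1)
sum: t=2:+1/2304 = 1/2304
3j²(4 3 5; -2 3 -1) = Δ·Π!·Σ² = 75/4004  (sign +1)
combine: 4πI² = 693·20/1001·75/4004 = 3375/13013
take √, sign +1: I = 0.14366244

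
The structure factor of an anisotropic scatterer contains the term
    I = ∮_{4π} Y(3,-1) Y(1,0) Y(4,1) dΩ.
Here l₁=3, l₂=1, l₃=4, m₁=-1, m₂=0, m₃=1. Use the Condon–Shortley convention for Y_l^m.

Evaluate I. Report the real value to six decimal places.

-0.238414

m-sum 0 ✓  L=8 even ✓  2≤4≤4 ✓
Π(2lᵢ+1) = 7×3×9 = 189
triangle coeff Δ(3,1,4) = 1/252
Σ_t [0,0]: t=0:+1/36 = 1/36
(3j)²=4/63 [(3 1 4; 0 0 0)], sign=+1
Σ_t [0,0]: t=0:+1/48 = 1/48
(3j)²=5/84 [(3 1 4; -1 0 1)], sign=-1
⇒ 4πI² = 5/7
I = (-1)√(5/7/(4π)) = -0.23841361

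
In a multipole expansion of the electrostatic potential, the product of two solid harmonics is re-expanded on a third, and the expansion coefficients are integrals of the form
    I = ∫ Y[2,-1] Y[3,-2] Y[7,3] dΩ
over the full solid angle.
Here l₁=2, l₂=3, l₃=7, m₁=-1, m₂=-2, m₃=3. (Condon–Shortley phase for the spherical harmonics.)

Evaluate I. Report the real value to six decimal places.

0.000000

triangle: need 1≤l₃≤5, have 7; I=0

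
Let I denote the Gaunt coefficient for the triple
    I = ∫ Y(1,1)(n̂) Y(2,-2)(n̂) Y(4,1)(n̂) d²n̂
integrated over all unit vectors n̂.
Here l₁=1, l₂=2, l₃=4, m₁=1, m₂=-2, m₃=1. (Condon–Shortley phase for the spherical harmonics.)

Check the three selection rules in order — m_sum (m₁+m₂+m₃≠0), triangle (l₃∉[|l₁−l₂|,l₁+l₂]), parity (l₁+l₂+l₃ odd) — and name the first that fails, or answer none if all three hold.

m₁+m₂+m₃ = 1 − 2 + 1 = 0  ✓
triangle: |1−2|=1 ≤ l₃=4 ≤ 1+2=3  ✗
parity: l₁+l₂+l₃ = 7 is odd

triangle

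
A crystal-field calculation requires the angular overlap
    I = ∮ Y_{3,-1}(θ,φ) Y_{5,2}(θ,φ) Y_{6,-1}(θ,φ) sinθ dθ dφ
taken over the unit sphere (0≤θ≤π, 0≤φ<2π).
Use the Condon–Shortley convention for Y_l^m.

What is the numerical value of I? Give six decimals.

0.080575

Rules hold: Σm=0, L=14 even, 2≤6≤8.
N = 7·11·13 = 1001
Δ = 2!·4!·8!/15! = 1/675675
Racah Σ t=0..2: t=0:+1/8640 t=1:−1/2304 t=2:+1/8640 = -7/34560
⇒ 3j(3 5 6; 0 0 0)² = 7/429, sgn -1
Racah Σ t=0..2: t=0:+1/241920 t=1:−1/8640 t=2:+1/5760 = 1/16128
⇒ 3j(3 5 6; -1 2 -1)² = 5/1001, sgn -1
4πI² = N·(3j₀)²·(3jₘ)² = 35/429
I = +1·√(0.0815851/4π) = 0.08057502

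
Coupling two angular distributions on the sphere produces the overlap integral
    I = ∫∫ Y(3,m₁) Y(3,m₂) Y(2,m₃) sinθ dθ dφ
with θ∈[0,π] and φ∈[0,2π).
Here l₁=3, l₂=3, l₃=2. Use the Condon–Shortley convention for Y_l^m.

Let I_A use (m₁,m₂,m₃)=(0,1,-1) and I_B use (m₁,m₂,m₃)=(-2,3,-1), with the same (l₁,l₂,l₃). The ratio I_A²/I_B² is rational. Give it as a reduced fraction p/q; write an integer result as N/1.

Same 3,3,2: normalisation and zero-m 3j drop out of the ratio.
A: Δ: 4! 2! 2! / 9! → 1/3780; sum: t=2:+1/8 t=3:−1/12 = 1/24; 3j²(3 3 2; 0 1 -1) = Δ·Π!·Σ² = 1/210  (sign -1)
B: Δ: 4! 2! 2! / 9! → 1/3780; sum: t=4:+1/48 = 1/48; 3j²(3 3 2; -2 3 -1) = Δ·Π!·Σ² = 5/84  (sign -1)
I_A²/I_B² = (1/210)/(5/84) = 2/25

2/25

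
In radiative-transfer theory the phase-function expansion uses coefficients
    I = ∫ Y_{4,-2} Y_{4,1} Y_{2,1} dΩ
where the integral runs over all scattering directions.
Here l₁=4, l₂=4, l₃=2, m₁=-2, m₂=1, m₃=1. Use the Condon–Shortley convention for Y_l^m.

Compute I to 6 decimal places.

0.127700

Rules hold: Σm=0, L=10 even, 0≤2≤8.
N = 9·9·5 = 405
Δ = 6!·2!·2!/11! = 1/13860
Racah Σ t=2..4: t=2:+1/192 t=3:−1/36 t=4:+1/192 = -5/288
⇒ 3j(4 4 2; 0 0 0)² = 20/693, sgn -1
Racah Σ t=4..5: t=4:+1/96 t=5:−1/240 = 1/160
⇒ 3j(4 4 2; -2 1 1)² = 27/1540, sgn -1
4πI² = N·(3j₀)²·(3jₘ)² = 1215/5929
I = +1·√(0.204925/4π) = 0.12770047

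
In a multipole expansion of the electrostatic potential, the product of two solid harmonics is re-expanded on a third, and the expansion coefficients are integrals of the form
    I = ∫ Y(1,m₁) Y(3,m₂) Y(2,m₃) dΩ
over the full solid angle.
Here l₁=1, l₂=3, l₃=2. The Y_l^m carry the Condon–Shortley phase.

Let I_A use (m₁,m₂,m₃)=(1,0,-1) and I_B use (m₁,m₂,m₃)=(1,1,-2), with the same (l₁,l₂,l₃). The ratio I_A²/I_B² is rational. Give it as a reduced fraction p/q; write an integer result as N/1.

3/1

Same 1,3,2: normalisation and zero-m 3j drop out of the ratio.
A: Δ: 2! 0! 4! / 7! → 1/105; sum: t=0:+1/12 = 1/12; 3j²(1 3 2; 1 0 -1) = Δ·Π!·Σ² = 1/35  (sign -1)
B: Δ: 2! 0! 4! / 7! → 1/105; sum: t=0:+1/48 = 1/48; 3j²(1 3 2; 1 1 -2) = Δ·Π!·Σ² = 1/105  (sign +1)
I_A²/I_B² = (1/35)/(1/105) = 3/1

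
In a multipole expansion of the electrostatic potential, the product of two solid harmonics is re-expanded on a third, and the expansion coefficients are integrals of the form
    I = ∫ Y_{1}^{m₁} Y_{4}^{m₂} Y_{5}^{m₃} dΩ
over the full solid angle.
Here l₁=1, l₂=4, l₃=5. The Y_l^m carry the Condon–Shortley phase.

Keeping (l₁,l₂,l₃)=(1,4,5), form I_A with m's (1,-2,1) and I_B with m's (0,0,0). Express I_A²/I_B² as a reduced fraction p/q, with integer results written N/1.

l's match ⇒ only the (l;m) 3-j factors differ between A and B.
A: triangle coeff Δ(1,4,5) = 1/495; Σ_t [0,0]: t=0:+1/2880 = 1/2880; (3j)²=2/165 [(1 4 5; 1 -2 1)], sign=+1
B: triangle coeff Δ(1,4,5) = 1/495; Σ_t [0,0]: t=0:+1/576 = 1/576; (3j)²=5/99 [(1 4 5; 0 0 0)], sign=-1
I_A²/I_B² = (2/165)/(5/99) = 6/25

6/25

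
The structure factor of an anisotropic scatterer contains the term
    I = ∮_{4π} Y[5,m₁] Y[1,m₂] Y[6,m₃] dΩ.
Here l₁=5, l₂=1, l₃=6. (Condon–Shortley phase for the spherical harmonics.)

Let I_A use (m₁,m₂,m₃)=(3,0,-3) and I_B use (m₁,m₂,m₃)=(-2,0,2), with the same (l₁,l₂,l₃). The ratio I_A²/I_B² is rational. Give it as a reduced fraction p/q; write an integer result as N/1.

27/32

l's match ⇒ only the (l;m) 3-j factors differ between A and B.
A: triangle coeff Δ(5,1,6) = 1/858; Σ_t [0,0]: t=0:+1/80640 = 1/80640; (3j)²=9/286 [(5 1 6; 3 0 -3)], sign=-1
B: triangle coeff Δ(5,1,6) = 1/858; Σ_t [0,0]: t=0:+1/30240 = 1/30240; (3j)²=16/429 [(5 1 6; -2 0 2)], sign=+1
I_A²/I_B² = (9/286)/(16/429) = 27/32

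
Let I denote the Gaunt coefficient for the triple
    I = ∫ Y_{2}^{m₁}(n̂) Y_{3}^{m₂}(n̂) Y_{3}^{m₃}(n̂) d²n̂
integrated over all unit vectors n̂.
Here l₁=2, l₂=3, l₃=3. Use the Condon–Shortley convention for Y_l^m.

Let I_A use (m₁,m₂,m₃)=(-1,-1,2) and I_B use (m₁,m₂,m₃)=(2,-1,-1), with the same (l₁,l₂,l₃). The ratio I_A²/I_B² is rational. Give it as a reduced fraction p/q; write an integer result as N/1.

5/8

Shared (l₁,l₂,l₃)=(2,3,3): N and (l;000)² cancel in I_A²/I_B².
A: Δ = 2!·2!·4!/9! = 1/3780; Racah Σ t=1..2: t=1:−1/12 t=2:+1/48 = -1/16; ⇒ 3j(2 3 3; -1 -1 2)² = 1/28, sgn +1
B: Δ = 2!·2!·4!/9! = 1/3780; Racah Σ t=0..0: t=0:+1/16 = 1/16; ⇒ 3j(2 3 3; 2 -1 -1)² = 2/35, sgn +1
I_A²/I_B² = (1/28)/(2/35) = 5/8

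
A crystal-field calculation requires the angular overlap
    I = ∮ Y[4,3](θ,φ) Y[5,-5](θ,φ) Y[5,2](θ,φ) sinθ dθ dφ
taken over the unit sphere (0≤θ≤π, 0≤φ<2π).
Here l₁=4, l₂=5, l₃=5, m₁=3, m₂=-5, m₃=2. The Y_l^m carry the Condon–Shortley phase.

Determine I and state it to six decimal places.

0.140629

m-sum 0 ✓  L=14 even ✓  1≤5≤9 ✓
Π(2lᵢ+1) = 9×11×11 = 1089
triangle coeff Δ(4,5,5) = 1/3153150
Σ_t [0,4]: t=0:+1/69120 t=1:−1/1728 t=2:+1/576 t=3:−1/1728 t=4:+1/69120 = 7/11520
(3j)²=2/143 [(4 5 5; 0 0 0)], sign=-1
Σ_t [0,0]: t=0:+1/103680 = 1/103680
(3j)²=7/429 [(4 5 5; 3 -5 2)], sign=-1
⇒ 4πI² = 42/169
I = (+1)√(42/169/(4π)) = 0.14062948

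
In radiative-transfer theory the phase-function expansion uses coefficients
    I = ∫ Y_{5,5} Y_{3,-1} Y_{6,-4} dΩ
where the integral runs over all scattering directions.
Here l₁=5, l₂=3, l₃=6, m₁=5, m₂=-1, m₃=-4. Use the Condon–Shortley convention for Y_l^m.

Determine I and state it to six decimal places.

-0.152880

Checks pass: Σm=0; 14 even; l₃=6∈[2,8].
(2·5+1)(2·3+1)(2·6+1) = 1001
Δ: 2! 8! 4! / 15! → 1/675675
sum: t=0:+1/8640 t=1:−1/2304 t=2:+1/8640 = -7/34560
3j²(5 3 6; 0 0 0) = Δ·Π!·Σ² = 7/429  (sign -1)
sum: t=0:+1/322560 = 1/322560
3j²(5 3 6; 5 -1 -4) = Δ·Π!·Σ² = 18/1001  (sign +1)
combine: 4πI² = 1001·7/429·18/1001 = 42/143
take √, sign -1: I = -0.15288036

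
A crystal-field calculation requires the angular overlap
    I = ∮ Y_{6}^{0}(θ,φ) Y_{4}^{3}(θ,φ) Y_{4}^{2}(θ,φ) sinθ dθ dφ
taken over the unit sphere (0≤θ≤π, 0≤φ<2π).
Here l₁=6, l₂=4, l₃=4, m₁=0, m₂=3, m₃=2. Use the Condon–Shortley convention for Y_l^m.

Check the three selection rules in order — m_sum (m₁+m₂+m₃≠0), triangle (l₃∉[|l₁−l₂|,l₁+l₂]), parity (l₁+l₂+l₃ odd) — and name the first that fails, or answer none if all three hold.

m_sum

m₁+m₂+m₃ = 0 + 3 + 2 = 5  ✗
triangle: |6−4|=2 ≤ l₃=4 ≤ 6+4=10
parity: l₁+l₂+l₃ = 14 is even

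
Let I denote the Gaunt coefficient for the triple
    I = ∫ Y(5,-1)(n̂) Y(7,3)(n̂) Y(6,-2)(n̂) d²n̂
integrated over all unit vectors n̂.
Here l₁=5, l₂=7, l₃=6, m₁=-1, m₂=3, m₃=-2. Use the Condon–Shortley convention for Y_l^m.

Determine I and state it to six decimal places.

m-sum 0 ✓  L=18 even ✓  2≤6≤12 ✓
Π(2lᵢ+1) = 11×15×13 = 2145
triangle coeff Δ(5,7,6) = 1/174594420
Σ_t [1,5]: t=1:−1/4147200 t=2:+1/207360 t=3:−1/82944 t=4:+1/207360 t=5:−1/4147200 = -1/345600
(3j)²=420/46189 [(5 7 6; 0 0 0)], sign=-1
Σ_t [2,6]: t=2:+1/46448640 t=3:−1/1088640 t=4:+1/276480 t=5:−1/518400 t=6:+1/9953280 = 23/25804800
(3j)²=42849/6466460 [(5 7 6; -1 3 -2)], sign=+1
⇒ 4πI² = 1928205/14919047
I = (-1)√(1928205/14919047/(4π)) = -0.10141475

-0.101415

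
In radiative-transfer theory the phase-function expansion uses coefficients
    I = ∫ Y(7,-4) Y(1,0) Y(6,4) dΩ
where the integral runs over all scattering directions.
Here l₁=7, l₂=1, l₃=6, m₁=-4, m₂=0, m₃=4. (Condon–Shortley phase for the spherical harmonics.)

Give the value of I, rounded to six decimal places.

Checks pass: Σm=0; 14 even; l₃=6∈[6,8].
(2·7+1)(2·1+1)(2·6+1) = 585
Δ: 2! 12! 0! / 15! → 1/1365
sum: t=1:−1/518400 = -1/518400
3j²(7 1 6; 0 0 0) = Δ·Π!·Σ² = 7/195  (sign -1)
sum: t=1:−1/7257600 = -1/7257600
3j²(7 1 6; -4 0 4) = Δ·Π!·Σ² = 11/455  (sign -1)
combine: 4πI² = 585·7/195·11/455 = 33/65
take √, sign +1: I = 0.20099968

0.201000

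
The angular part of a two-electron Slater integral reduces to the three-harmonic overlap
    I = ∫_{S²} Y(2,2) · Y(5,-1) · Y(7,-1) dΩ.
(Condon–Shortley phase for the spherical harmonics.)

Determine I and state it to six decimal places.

m-sum 0 ✓  L=14 even ✓  3≤7≤7 ✓
Π(2lᵢ+1) = 5×11×15 = 825
triangle coeff Δ(2,5,7) = 1/15015
Σ_t [0,0]: t=0:+1/57600 = 1/57600
(3j)²=21/715 [(2 5 7; 0 0 0)], sign=-1
Σ_t [0,0]: t=0:+1/414720 = 1/414720
(3j)²=2/429 [(2 5 7; 2 -1 -1)], sign=+1
⇒ 4πI² = 210/1859
I = (-1)√(210/1859/(4π)) = -0.09481237

-0.094812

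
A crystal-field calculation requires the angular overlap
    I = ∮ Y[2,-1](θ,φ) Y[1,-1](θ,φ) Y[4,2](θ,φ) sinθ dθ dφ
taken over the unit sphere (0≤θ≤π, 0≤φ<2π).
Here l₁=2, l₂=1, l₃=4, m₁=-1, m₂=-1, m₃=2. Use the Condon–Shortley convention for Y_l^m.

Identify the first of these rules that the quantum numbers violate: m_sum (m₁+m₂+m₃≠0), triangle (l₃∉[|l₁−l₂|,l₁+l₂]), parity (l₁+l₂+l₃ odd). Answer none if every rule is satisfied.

Σmᵢ = 0  ✓
l₃∈[|l₁−l₂|,l₁+l₂]=[1,3], have l₃=4  ✗
Σlᵢ = 7 ⇒ odd

triangle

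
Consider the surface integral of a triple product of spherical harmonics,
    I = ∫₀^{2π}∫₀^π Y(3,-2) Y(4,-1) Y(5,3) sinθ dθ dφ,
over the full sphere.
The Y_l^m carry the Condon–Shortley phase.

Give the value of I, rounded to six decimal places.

-0.035836

Checks pass: Σm=0; 12 even; l₃=5∈[1,7].
(2·3+1)(2·4+1)(2·5+1) = 693
Δ: 2! 4! 6! / 13! → 1/180180
sum: t=0:+1/576 t=1:−1/144 t=2:+1/576 = -1/288
3j²(3 4 5; 0 0 0) = Δ·Π!·Σ² = 20/1001  (sign +1)
sum: t=1:−1/1152 t=2:+1/1440 = -1/5760
3j²(3 4 5; -2 -1 3) = Δ·Π!·Σ² = 1/858  (sign -1)
combine: 4πI² = 693·20/1001·1/858 = 30/1859
take √, sign -1: I = -0.03583571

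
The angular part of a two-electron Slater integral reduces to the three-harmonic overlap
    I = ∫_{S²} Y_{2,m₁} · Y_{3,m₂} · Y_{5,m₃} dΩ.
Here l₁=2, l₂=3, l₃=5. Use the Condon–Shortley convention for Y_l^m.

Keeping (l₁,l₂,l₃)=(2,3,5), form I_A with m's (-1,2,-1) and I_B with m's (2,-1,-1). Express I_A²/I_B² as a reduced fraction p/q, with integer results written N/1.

Shared (l₁,l₂,l₃)=(2,3,5): N and (l;000)² cancel in I_A²/I_B².
A: Δ = 0!·4!·6!/11! = 1/2310; Racah Σ t=0..0: t=0:+1/720 = 1/720; ⇒ 3j(2 3 5; -1 2 -1)² = 4/385, sgn +1
B: Δ = 0!·4!·6!/11! = 1/2310; Racah Σ t=0..0: t=0:+1/1152 = 1/1152; ⇒ 3j(2 3 5; 2 -1 -1)² = 1/154, sgn +1
I_A²/I_B² = (4/385)/(1/154) = 8/5

8/5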